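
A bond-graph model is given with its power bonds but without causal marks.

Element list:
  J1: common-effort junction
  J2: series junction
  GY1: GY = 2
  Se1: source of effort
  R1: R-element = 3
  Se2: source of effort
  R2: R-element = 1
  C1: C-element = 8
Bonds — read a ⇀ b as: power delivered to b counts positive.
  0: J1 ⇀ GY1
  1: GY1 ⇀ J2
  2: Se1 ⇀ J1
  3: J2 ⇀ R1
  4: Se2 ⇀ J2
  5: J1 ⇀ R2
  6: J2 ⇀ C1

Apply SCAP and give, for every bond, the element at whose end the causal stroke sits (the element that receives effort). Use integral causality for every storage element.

β2 stroke→J1  (source Se1 imposes e)
β4 stroke→J2  (source Se2 imposes e)
β0 stroke→GY1  (common-e at J1 fixed by 2)
β5 stroke→R2  (J1 effort already set via bond 2)
β1 stroke→GY1  (GY1: gyrator matches bond 0)
β3 stroke→J2  (J2 flow already set via bond 1)
β6 stroke→J2  (common-f at J2 fixed by 1)

β0 stroke at GY1
β1 stroke at GY1
β2 stroke at J1
β3 stroke at J2
β4 stroke at J2
β5 stroke at R2
β6 stroke at J2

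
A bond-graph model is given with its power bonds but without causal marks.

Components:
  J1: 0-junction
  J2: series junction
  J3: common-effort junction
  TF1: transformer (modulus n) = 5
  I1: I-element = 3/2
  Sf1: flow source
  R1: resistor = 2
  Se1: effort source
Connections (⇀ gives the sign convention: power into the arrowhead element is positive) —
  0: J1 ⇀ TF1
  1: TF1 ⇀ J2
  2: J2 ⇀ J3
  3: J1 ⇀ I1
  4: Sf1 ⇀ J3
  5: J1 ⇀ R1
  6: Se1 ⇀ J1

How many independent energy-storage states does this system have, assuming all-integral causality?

1  (I1 all integral)

b4 |Sf1  (source Sf1 imposes f)
b6 |J1  (Se1: effort source, stroke at far end)
b0 |TF1  (0-jn J1 has e-setter on 6)
b3 |I1  (0-jn J1 has e-setter on 6)
b5 |R1  (common-e at J1 fixed by 6)
b2 |J3  (J3: last free bond brings effort in)
b1 |J2  (TF TF1: opposite of bond 0)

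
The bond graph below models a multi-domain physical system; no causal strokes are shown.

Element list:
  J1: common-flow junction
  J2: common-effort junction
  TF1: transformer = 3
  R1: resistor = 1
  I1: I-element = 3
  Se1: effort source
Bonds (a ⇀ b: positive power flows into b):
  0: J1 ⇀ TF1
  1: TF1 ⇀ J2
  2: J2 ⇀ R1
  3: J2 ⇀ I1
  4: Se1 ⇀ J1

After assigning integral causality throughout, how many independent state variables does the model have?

1  (I1 all integral)

β4 →J1  (Se1: effort source, stroke at far end)
β0 →TF1  (only one flow-in slot at J1)
β1 →J2  (through TF1, causality passes straight; one stroke at TF1)
β2 →R1  (J2 effort already set via bond 1)
β3 →I1  (0-jn J2 has e-setter on 1)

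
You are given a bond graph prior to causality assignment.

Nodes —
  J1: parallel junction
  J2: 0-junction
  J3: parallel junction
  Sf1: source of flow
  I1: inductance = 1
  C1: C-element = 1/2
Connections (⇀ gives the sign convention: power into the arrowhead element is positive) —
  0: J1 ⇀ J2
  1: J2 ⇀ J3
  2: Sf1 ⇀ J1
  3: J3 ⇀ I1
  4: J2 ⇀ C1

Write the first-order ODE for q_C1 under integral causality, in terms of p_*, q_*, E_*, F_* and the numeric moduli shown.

dq_C1/dt = F_Sf1 - p_I1

#2 |Sf1  (source Sf1 imposes f)
#0 |J1  (only one effort-in slot at J1)
#3 |I1  (I1 outputs flow p/I1)
#1 |J3  (closing 0-jn rule on J3)
#4 |J2  (J2: last free bond brings effort in)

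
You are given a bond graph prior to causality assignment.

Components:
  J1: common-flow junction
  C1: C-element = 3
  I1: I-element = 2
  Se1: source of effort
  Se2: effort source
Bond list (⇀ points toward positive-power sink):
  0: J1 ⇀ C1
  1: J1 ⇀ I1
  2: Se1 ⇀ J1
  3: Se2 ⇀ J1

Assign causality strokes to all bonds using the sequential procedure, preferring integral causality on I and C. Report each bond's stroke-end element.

#2 stroke→J1  (Se1 fixes effort; stroke away)
#3 stroke→J1  (source Se2 imposes e)
#0 stroke→J1  (C1: C, integral causality)
#1 stroke→I1  (J1: last free bond brings flow in)

b0 stroke at J1
b1 stroke at I1
b2 stroke at J1
b3 stroke at J1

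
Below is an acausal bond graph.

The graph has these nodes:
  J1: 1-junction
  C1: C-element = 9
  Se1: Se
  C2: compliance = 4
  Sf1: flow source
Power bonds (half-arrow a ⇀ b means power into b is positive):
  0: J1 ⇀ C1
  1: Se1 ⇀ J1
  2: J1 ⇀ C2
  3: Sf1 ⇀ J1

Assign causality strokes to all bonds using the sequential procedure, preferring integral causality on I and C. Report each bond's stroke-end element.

b0 →J1
b1 →J1
b2 →J1
b3 →Sf1

bond 1 →J1  (Se1 (Se) sets effort on bond)
bond 3 →Sf1  (Sf1: flow source, stroke at near end)
bond 0 →J1  (J1 flow already set via bond 3)
bond 2 →J1  (common-f at J1 fixed by 3)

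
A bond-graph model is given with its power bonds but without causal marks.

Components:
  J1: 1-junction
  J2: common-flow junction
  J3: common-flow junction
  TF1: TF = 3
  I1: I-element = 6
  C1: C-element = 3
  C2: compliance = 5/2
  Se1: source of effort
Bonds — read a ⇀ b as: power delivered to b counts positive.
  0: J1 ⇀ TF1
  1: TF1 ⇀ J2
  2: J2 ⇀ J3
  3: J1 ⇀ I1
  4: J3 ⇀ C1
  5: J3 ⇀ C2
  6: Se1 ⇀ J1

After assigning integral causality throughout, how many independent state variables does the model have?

#6 stroke→J1  (Se1 (Se) sets effort on bond)
#3 stroke→I1  (I1 integral (f out))
#0 stroke→J1  (J1 flow already set via bond 3)
#1 stroke→TF1  (TF TF1: opposite of bond 0)
#2 stroke→J2  (1-jn J2 has f-setter on 1)
#4 stroke→J3  (common-f at J3 fixed by 2)
#5 stroke→J3  (J3: bond 2 brought flow, rest push out)

3  (C1, C2, I1 all integral)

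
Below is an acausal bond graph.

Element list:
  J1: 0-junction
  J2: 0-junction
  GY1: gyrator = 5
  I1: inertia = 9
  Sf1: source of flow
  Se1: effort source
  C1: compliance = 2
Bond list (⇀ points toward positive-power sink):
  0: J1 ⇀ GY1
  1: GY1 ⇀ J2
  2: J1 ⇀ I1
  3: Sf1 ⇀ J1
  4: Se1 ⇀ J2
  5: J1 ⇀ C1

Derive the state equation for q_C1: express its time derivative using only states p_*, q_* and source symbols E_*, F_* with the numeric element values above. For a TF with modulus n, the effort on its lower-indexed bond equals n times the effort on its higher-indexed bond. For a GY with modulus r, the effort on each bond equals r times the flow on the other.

dq_C1/dt = -E_Se1/5 + F_Sf1 - p_I1/9

bond 3 stroke at Sf1  (source Sf1 imposes f)
bond 4 stroke at J2  (source Se1 imposes e)
bond 1 stroke at GY1  (0-jn J2 has e-setter on 4)
bond 0 stroke at GY1  (GY1: gyrator matches bond 1)
bond 2 stroke at I1  (I1 integral (f out))
bond 5 stroke at J1  (only one effort-in slot at J1)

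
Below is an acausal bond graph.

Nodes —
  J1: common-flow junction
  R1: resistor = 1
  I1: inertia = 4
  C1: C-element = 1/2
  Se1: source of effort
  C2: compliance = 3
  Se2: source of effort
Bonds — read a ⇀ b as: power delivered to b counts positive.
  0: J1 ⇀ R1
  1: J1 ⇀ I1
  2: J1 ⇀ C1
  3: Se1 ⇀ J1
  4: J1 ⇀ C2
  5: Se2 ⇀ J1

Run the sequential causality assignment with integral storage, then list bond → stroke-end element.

#0 stroke at J1
#1 stroke at I1
#2 stroke at J1
#3 stroke at J1
#4 stroke at J1
#5 stroke at J1

#3 stroke→J1  (Se1: effort source, stroke at far end)
#5 stroke→J1  (Se2 fixes effort; stroke away)
#1 stroke→I1  (I1: I, integral causality)
#0 stroke→J1  (1-jn J1 has f-setter on 1)
#2 stroke→J1  (common-f at J1 fixed by 1)
#4 stroke→J1  (common-f at J1 fixed by 1)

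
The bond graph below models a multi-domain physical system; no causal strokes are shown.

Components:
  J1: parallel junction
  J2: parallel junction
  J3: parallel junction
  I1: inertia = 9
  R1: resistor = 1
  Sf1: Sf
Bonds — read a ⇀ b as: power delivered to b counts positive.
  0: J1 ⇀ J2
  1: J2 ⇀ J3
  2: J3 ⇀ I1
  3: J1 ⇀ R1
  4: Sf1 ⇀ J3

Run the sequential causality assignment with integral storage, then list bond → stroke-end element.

#4 →Sf1  (Sf1 (Sf) sets flow on bond)
#2 →I1  (I1 integral (f out))
#1 →J3  (J3: last free bond brings effort in)
#0 →J2  (only one effort-in slot at J2)
#3 →J1  (J1: last free bond brings effort in)

bond 0 →J2
bond 1 →J3
bond 2 →I1
bond 3 →J1
bond 4 →Sf1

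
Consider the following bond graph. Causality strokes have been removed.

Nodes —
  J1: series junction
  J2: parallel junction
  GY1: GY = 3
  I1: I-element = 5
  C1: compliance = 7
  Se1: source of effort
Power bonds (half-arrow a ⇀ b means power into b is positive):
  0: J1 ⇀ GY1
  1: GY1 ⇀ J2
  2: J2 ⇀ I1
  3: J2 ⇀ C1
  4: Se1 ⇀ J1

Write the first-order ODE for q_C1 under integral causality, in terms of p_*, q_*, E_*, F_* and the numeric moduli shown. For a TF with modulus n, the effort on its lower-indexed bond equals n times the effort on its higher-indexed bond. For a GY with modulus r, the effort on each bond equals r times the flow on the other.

bond 4 stroke at J1  (source Se1 imposes e)
bond 0 stroke at GY1  (J1 needs exactly one f-in)
bond 1 stroke at GY1  (through GY1, causality inverts; strokes same side of GY1)
bond 2 stroke at I1  (I1: I, integral causality)
bond 3 stroke at J2  (J2 needs exactly one e-in)

dq_C1/dt = E_Se1/3 - p_I1/5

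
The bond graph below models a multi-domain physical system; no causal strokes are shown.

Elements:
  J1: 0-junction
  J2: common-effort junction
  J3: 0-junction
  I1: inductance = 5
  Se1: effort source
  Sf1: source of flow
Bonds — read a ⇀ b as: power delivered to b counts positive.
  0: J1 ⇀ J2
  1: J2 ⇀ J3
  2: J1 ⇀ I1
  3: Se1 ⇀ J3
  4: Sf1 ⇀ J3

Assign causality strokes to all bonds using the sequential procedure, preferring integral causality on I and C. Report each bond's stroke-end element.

β3 |J3  (source Se1 imposes e)
β4 |Sf1  (Sf1 fixes flow; stroke at Sf1)
β1 |J2  (J3 effort already set via bond 3)
β0 |J1  (J2 effort already set via bond 1)
β2 |I1  (J1 effort already set via bond 0)

β0 stroke→J1
β1 stroke→J2
β2 stroke→I1
β3 stroke→J3
β4 stroke→Sf1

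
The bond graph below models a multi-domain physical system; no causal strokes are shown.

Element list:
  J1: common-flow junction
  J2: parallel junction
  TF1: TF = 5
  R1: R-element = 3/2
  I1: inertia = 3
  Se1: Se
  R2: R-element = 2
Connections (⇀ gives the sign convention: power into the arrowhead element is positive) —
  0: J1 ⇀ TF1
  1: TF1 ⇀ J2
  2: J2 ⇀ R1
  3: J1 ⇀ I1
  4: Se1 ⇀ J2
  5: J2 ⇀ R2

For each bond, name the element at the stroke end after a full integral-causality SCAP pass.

bond 4 →J2  (Se1: effort source, stroke at far end)
bond 1 →TF1  (J2 effort already set via bond 4)
bond 2 →R1  (J2: bond 4 brought effort, rest push out)
bond 5 →R2  (common-e at J2 fixed by 4)
bond 0 →J1  (TF1 one-in-one-out from 1)
bond 3 →I1  (J1 needs exactly one f-in)

#0 stroke→J1
#1 stroke→TF1
#2 stroke→R1
#3 stroke→I1
#4 stroke→J2
#5 stroke→R2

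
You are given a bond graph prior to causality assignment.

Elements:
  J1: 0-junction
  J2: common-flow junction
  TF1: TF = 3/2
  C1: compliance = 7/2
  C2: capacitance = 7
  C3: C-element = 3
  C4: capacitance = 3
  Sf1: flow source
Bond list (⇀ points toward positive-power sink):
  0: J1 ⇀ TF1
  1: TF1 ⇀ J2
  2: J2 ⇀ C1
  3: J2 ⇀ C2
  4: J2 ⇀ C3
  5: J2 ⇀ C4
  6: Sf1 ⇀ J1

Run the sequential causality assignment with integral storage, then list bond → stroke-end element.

#0 stroke→J1
#1 stroke→TF1
#2 stroke→J2
#3 stroke→J2
#4 stroke→J2
#5 stroke→J2
#6 stroke→Sf1

#6 stroke at Sf1  (Sf1 fixes flow; stroke at Sf1)
#0 stroke at J1  (only one effort-in slot at J1)
#1 stroke at TF1  (TF1: transformer flips bond 0)
#2 stroke at J2  (J2: bond 1 brought flow, rest push out)
#3 stroke at J2  (J2: bond 1 brought flow, rest push out)
#4 stroke at J2  (J2: bond 1 brought flow, rest push out)
#5 stroke at J2  (common-f at J2 fixed by 1)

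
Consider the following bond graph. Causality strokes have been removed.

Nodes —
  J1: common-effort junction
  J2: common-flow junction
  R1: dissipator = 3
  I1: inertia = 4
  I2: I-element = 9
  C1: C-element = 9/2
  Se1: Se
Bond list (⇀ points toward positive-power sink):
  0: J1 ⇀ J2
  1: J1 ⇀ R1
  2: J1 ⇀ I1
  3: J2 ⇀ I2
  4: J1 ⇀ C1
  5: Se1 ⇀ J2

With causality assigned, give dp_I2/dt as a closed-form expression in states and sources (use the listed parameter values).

dp_I2/dt = E_Se1 + 2*q_C1/9

bond 5 |J2  (Se1: effort source, stroke at far end)
bond 2 |I1  (I1 integral (f out))
bond 3 |I2  (I2 integral (f out))
bond 0 |J2  (J2 flow already set via bond 3)
bond 4 |J1  (prefer integral on C1)
bond 1 |R1  (0-jn J1 has e-setter on 4)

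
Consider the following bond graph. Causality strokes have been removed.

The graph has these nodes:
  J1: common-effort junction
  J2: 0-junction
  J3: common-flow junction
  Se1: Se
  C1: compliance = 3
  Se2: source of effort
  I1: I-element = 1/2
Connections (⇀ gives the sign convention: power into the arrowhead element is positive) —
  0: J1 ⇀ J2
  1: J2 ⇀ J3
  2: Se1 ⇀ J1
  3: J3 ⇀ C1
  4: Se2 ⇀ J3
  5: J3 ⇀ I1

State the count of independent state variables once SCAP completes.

2  (C1, I1 all integral)

#2 |J1  (Se1 (Se) sets effort on bond)
#4 |J3  (Se2 (Se) sets effort on bond)
#0 |J2  (J1: bond 2 brought effort, rest push out)
#1 |J3  (0-jn J2 has e-setter on 0)
#3 |J3  (C1 integral (e out))
#5 |I1  (J3 needs exactly one f-in)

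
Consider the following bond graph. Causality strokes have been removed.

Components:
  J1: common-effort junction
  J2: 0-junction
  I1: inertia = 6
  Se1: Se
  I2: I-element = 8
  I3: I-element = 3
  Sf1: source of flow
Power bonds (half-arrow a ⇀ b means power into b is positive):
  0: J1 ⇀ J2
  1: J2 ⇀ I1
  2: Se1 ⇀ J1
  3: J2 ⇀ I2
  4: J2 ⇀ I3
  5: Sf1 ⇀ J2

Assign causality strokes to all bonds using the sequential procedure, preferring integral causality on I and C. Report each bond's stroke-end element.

b0 →J2
b1 →I1
b2 →J1
b3 →I2
b4 →I3
b5 →Sf1

bond 2 stroke→J1  (Se1 fixes effort; stroke away)
bond 5 stroke→Sf1  (source Sf1 imposes f)
bond 0 stroke→J2  (0-jn J1 has e-setter on 2)
bond 1 stroke→I1  (0-jn J2 has e-setter on 0)
bond 3 stroke→I2  (J2: bond 0 brought effort, rest push out)
bond 4 stroke→I3  (0-jn J2 has e-setter on 0)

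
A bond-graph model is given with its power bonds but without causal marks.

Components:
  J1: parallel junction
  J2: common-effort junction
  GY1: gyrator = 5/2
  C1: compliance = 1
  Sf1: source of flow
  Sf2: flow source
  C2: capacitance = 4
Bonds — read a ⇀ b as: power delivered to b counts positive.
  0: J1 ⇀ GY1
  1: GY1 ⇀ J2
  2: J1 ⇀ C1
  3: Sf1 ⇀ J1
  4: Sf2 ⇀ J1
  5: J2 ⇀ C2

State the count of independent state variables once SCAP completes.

2  (C1, C2 all integral)

b3 stroke→Sf1  (Sf1 fixes flow; stroke at Sf1)
b4 stroke→Sf2  (Sf2: flow source, stroke at near end)
b2 stroke→J1  (C1 integral (e out))
b0 stroke→GY1  (common-e at J1 fixed by 2)
b1 stroke→GY1  (GY GY1: same side as bond 0)
b5 stroke→J2  (J2 needs exactly one e-in)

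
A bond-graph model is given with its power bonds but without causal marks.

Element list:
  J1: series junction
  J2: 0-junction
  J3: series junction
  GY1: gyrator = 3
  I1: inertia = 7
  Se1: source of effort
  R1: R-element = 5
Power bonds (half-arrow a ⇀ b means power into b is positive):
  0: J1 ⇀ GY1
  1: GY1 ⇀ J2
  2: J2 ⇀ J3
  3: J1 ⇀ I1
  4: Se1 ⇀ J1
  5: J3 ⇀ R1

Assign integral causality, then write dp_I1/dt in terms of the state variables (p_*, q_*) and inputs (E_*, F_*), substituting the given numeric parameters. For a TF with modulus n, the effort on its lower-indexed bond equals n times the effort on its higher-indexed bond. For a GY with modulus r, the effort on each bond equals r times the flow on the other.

dp_I1/dt = E_Se1 - 9*p_I1/35

b4 stroke→J1  (Se1 fixes effort; stroke away)
b3 stroke→I1  (I1 outputs flow p/I1)
b0 stroke→J1  (J1 flow already set via bond 3)
b1 stroke→J2  (GY GY1: same side as bond 0)
b2 stroke→J3  (common-e at J2 fixed by 1)
b5 stroke→R1  (only one flow-in slot at J3)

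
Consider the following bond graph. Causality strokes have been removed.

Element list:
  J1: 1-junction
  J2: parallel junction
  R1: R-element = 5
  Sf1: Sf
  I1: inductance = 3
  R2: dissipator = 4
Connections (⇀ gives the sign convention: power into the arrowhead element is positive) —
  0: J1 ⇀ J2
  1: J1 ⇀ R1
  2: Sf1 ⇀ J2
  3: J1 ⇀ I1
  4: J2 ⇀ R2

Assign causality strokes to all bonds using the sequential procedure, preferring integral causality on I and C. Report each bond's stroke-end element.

#0 stroke at J1
#1 stroke at J1
#2 stroke at Sf1
#3 stroke at I1
#4 stroke at J2

bond 2 →Sf1  (Sf1 fixes flow; stroke at Sf1)
bond 3 →I1  (prefer integral on I1)
bond 0 →J1  (J1: bond 3 brought flow, rest push out)
bond 1 →J1  (1-jn J1 has f-setter on 3)
bond 4 →J2  (only one effort-in slot at J2)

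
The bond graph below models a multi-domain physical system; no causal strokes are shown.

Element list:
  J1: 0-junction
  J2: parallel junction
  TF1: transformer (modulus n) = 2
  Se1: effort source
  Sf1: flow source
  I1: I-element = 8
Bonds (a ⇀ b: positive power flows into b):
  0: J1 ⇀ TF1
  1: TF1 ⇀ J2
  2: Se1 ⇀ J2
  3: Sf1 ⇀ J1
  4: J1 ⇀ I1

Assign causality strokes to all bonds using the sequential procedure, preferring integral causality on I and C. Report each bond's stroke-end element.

b2 stroke→J2  (Se1: effort source, stroke at far end)
b3 stroke→Sf1  (Sf1: flow source, stroke at near end)
b1 stroke→TF1  (J2 effort already set via bond 2)
b0 stroke→J1  (through TF1, causality passes straight; one stroke at TF1)
b4 stroke→I1  (J1 effort already set via bond 0)

bond 0 stroke at J1
bond 1 stroke at TF1
bond 2 stroke at J2
bond 3 stroke at Sf1
bond 4 stroke at I1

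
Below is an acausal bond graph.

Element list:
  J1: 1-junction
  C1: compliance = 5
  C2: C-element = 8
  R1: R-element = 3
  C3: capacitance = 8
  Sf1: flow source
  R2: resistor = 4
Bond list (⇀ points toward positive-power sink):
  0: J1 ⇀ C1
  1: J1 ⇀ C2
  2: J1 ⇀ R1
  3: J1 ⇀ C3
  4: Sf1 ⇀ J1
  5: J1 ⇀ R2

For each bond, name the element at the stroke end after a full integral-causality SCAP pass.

β4 |Sf1  (source Sf1 imposes f)
β0 |J1  (J1: bond 4 brought flow, rest push out)
β1 |J1  (common-f at J1 fixed by 4)
β2 |J1  (1-jn J1 has f-setter on 4)
β3 |J1  (1-jn J1 has f-setter on 4)
β5 |J1  (J1: bond 4 brought flow, rest push out)

b0 stroke→J1
b1 stroke→J1
b2 stroke→J1
b3 stroke→J1
b4 stroke→Sf1
b5 stroke→J1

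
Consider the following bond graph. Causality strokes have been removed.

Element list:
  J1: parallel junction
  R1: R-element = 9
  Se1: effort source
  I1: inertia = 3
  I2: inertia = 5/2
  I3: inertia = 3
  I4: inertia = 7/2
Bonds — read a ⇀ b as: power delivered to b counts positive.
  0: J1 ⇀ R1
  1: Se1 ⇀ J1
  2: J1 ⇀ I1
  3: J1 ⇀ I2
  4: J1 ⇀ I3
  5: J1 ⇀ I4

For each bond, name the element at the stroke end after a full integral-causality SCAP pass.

#0 →R1
#1 →J1
#2 →I1
#3 →I2
#4 →I3
#5 →I4

β1 →J1  (Se1 (Se) sets effort on bond)
β0 →R1  (J1 effort already set via bond 1)
β2 →I1  (common-e at J1 fixed by 1)
β3 →I2  (J1 effort already set via bond 1)
β4 →I3  (common-e at J1 fixed by 1)
β5 →I4  (0-jn J1 has e-setter on 1)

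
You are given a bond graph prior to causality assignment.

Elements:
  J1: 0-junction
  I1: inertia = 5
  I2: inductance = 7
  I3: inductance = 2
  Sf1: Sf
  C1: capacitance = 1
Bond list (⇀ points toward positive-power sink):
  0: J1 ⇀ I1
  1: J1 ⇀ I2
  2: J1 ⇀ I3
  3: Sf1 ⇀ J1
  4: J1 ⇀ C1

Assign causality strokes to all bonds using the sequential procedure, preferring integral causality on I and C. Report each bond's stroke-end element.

bond 3 stroke at Sf1  (Sf1 fixes flow; stroke at Sf1)
bond 0 stroke at I1  (prefer integral on I1)
bond 1 stroke at I2  (prefer integral on I2)
bond 2 stroke at I3  (I3: I, integral causality)
bond 4 stroke at J1  (J1 needs exactly one e-in)

β0 stroke at I1
β1 stroke at I2
β2 stroke at I3
β3 stroke at Sf1
β4 stroke at J1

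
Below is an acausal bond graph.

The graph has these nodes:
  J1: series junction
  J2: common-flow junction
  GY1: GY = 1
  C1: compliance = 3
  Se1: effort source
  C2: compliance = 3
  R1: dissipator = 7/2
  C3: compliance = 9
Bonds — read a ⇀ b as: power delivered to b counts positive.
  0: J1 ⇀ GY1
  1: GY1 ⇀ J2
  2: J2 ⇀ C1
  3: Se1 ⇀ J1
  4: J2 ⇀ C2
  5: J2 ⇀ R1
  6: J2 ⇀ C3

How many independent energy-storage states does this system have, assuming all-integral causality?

3  (C1, C2, C3 all integral)

β3 stroke at J1  (source Se1 imposes e)
β0 stroke at GY1  (J1 needs exactly one f-in)
β1 stroke at GY1  (GY1: gyrator matches bond 0)
β2 stroke at J2  (J2: bond 1 brought flow, rest push out)
β4 stroke at J2  (J2: bond 1 brought flow, rest push out)
β5 stroke at J2  (J2 flow already set via bond 1)
β6 stroke at J2  (J2: bond 1 brought flow, rest push out)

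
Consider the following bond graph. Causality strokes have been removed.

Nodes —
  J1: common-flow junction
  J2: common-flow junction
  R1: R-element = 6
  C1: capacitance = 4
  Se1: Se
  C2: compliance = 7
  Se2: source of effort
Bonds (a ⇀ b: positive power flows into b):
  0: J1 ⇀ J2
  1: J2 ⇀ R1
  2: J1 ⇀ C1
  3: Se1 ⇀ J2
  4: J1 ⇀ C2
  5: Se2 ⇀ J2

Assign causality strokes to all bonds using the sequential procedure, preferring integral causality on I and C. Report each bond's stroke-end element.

b3 stroke at J2  (Se1 fixes effort; stroke away)
b5 stroke at J2  (source Se2 imposes e)
b2 stroke at J1  (C1 integral (e out))
b4 stroke at J1  (prefer integral on C2)
b0 stroke at J2  (J1 needs exactly one f-in)
b1 stroke at R1  (only one flow-in slot at J2)

b0 stroke→J2
b1 stroke→R1
b2 stroke→J1
b3 stroke→J2
b4 stroke→J1
b5 stroke→J2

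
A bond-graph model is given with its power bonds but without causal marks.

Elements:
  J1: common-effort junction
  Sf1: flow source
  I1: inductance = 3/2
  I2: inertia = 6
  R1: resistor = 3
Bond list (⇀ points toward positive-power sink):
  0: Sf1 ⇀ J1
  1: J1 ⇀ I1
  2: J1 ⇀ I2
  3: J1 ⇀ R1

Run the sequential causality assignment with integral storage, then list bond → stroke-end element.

bond 0 stroke at Sf1
bond 1 stroke at I1
bond 2 stroke at I2
bond 3 stroke at J1

b0 →Sf1  (Sf1 fixes flow; stroke at Sf1)
b1 →I1  (I1 outputs flow p/I1)
b2 →I2  (I2 integral (f out))
b3 →J1  (J1 needs exactly one e-in)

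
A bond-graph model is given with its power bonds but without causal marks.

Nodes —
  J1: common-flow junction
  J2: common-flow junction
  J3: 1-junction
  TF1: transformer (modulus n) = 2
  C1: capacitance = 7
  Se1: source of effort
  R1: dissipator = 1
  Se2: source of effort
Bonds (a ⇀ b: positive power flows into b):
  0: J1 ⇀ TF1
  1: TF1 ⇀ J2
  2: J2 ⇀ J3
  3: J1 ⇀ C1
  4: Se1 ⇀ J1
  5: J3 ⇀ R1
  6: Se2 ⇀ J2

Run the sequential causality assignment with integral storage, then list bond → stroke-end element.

β0 |TF1
β1 |J2
β2 |J3
β3 |J1
β4 |J1
β5 |R1
β6 |J2

#4 stroke→J1  (Se1 (Se) sets effort on bond)
#6 stroke→J2  (Se2 (Se) sets effort on bond)
#3 stroke→J1  (C1 outputs effort q/C1)
#0 stroke→TF1  (closing 1-jn rule on J1)
#1 stroke→J2  (through TF1, causality passes straight; one stroke at TF1)
#2 stroke→J3  (J2: last free bond brings flow in)
#5 stroke→R1  (only one flow-in slot at J3)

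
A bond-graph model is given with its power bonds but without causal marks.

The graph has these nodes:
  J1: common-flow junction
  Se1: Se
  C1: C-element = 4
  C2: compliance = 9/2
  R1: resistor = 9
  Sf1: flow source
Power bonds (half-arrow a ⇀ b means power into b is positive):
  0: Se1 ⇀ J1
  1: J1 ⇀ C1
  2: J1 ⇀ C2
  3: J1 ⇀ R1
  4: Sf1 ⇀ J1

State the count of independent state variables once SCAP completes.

b0 stroke at J1  (source Se1 imposes e)
b4 stroke at Sf1  (Sf1: flow source, stroke at near end)
b1 stroke at J1  (1-jn J1 has f-setter on 4)
b2 stroke at J1  (J1 flow already set via bond 4)
b3 stroke at J1  (1-jn J1 has f-setter on 4)

2  (C1, C2 all integral)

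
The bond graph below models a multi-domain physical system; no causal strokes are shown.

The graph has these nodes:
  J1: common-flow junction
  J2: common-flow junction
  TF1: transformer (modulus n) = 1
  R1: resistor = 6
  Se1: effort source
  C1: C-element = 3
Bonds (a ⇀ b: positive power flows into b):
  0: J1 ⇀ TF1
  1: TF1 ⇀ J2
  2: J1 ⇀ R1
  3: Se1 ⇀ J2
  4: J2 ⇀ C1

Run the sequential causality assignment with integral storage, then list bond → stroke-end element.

#3 stroke→J2  (source Se1 imposes e)
#4 stroke→J2  (C1: C, integral causality)
#1 stroke→TF1  (only one flow-in slot at J2)
#0 stroke→J1  (TF1 one-in-one-out from 1)
#2 stroke→R1  (closing 1-jn rule on J1)

β0 stroke→J1
β1 stroke→TF1
β2 stroke→R1
β3 stroke→J2
β4 stroke→J2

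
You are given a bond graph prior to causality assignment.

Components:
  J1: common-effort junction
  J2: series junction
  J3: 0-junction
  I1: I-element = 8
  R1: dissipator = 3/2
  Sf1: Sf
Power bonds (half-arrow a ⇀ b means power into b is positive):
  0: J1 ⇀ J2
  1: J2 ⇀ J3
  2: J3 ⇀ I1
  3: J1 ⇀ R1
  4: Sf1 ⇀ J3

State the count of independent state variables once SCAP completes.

1  (I1 all integral)

bond 4 stroke at Sf1  (Sf1: flow source, stroke at near end)
bond 2 stroke at I1  (I1: I, integral causality)
bond 1 stroke at J3  (closing 0-jn rule on J3)
bond 0 stroke at J2  (1-jn J2 has f-setter on 1)
bond 3 stroke at J1  (closing 0-jn rule on J1)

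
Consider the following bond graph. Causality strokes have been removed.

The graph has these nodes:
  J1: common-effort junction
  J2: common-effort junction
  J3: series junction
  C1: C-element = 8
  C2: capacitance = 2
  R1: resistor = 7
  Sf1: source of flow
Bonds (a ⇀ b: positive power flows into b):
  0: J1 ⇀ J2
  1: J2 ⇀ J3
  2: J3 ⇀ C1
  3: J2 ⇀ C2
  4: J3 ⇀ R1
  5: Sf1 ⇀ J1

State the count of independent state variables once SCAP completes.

2  (C1, C2 all integral)

β5 →Sf1  (Sf1 (Sf) sets flow on bond)
β0 →J1  (J1 needs exactly one e-in)
β2 →J3  (C1: C, integral causality)
β3 →J2  (C2 integral (e out))
β1 →J3  (J2 effort already set via bond 3)
β4 →R1  (J3 needs exactly one f-in)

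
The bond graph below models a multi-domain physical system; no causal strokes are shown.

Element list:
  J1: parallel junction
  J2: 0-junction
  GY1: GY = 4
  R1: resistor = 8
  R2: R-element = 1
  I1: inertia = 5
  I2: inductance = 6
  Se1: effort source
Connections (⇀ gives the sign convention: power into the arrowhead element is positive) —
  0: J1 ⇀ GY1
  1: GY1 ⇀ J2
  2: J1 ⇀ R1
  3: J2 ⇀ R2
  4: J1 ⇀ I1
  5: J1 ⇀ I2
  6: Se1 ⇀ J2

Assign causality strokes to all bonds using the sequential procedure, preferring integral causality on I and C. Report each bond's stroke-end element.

bond 0 stroke→GY1
bond 1 stroke→GY1
bond 2 stroke→J1
bond 3 stroke→R2
bond 4 stroke→I1
bond 5 stroke→I2
bond 6 stroke→J2

β6 stroke at J2  (Se1 (Se) sets effort on bond)
β1 stroke at GY1  (common-e at J2 fixed by 6)
β3 stroke at R2  (J2: bond 6 brought effort, rest push out)
β0 stroke at GY1  (GY GY1: same side as bond 1)
β4 stroke at I1  (I1: I, integral causality)
β5 stroke at I2  (prefer integral on I2)
β2 stroke at J1  (J1: last free bond brings effort in)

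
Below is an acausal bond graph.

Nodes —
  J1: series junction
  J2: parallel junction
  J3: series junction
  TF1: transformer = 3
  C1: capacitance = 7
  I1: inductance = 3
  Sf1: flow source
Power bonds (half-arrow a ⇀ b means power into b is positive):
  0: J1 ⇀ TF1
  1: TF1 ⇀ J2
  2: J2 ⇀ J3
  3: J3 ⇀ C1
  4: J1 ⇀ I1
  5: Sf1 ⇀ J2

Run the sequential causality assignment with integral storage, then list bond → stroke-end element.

b0 |J1
b1 |TF1
b2 |J2
b3 |J3
b4 |I1
b5 |Sf1

b5 stroke at Sf1  (Sf1: flow source, stroke at near end)
b3 stroke at J3  (C1 outputs effort q/C1)
b2 stroke at J2  (J3 needs exactly one f-in)
b1 stroke at TF1  (J2 effort already set via bond 2)
b0 stroke at J1  (through TF1, causality passes straight; one stroke at TF1)
b4 stroke at I1  (only one flow-in slot at J1)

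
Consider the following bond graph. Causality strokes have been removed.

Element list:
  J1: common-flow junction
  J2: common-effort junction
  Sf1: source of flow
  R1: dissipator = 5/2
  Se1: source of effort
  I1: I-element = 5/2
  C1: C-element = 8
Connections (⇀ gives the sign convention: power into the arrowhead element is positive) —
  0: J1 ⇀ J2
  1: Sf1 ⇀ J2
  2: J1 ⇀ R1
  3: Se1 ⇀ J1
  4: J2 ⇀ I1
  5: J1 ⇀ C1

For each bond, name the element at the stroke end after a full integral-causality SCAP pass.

#1 →Sf1  (source Sf1 imposes f)
#3 →J1  (Se1: effort source, stroke at far end)
#4 →I1  (I1 integral (f out))
#0 →J2  (J2 needs exactly one e-in)
#2 →J1  (J1 flow already set via bond 0)
#5 →J1  (J1: bond 0 brought flow, rest push out)

#0 stroke→J2
#1 stroke→Sf1
#2 stroke→J1
#3 stroke→J1
#4 stroke→I1
#5 stroke→J1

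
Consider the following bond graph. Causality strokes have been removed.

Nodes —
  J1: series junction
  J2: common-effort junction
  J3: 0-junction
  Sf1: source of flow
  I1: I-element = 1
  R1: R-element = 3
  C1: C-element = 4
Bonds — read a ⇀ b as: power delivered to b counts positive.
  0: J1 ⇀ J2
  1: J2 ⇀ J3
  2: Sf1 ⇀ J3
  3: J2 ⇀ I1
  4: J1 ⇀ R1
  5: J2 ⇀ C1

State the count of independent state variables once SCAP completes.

2  (C1, I1 all integral)

#2 |Sf1  (Sf1: flow source, stroke at near end)
#1 |J3  (closing 0-jn rule on J3)
#3 |I1  (I1: I, integral causality)
#5 |J2  (C1 outputs effort q/C1)
#0 |J1  (common-e at J2 fixed by 5)
#4 |R1  (J1: last free bond brings flow in)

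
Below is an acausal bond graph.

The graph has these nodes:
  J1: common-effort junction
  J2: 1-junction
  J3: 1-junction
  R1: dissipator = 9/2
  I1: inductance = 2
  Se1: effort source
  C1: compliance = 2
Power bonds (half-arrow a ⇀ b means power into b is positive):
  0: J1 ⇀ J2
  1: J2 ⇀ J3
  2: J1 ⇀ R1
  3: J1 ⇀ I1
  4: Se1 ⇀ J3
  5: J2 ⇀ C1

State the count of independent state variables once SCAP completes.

2  (C1, I1 all integral)

b4 |J3  (source Se1 imposes e)
b1 |J2  (J3 needs exactly one f-in)
b3 |I1  (I1 outputs flow p/I1)
b5 |J2  (C1 integral (e out))
b0 |J1  (J2 needs exactly one f-in)
b2 |R1  (0-jn J1 has e-setter on 0)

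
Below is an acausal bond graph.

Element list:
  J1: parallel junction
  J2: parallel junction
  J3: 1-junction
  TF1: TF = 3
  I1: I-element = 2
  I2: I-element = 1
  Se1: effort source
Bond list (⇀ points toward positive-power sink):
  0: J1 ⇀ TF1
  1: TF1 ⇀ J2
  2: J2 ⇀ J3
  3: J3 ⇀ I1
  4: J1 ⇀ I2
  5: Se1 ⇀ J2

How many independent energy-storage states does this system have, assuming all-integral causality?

β5 stroke→J2  (Se1 (Se) sets effort on bond)
β1 stroke→TF1  (common-e at J2 fixed by 5)
β2 stroke→J3  (J2 effort already set via bond 5)
β3 stroke→I1  (J3 needs exactly one f-in)
β0 stroke→J1  (TF TF1: opposite of bond 1)
β4 stroke→I2  (J1: bond 0 brought effort, rest push out)

2  (I1, I2 all integral)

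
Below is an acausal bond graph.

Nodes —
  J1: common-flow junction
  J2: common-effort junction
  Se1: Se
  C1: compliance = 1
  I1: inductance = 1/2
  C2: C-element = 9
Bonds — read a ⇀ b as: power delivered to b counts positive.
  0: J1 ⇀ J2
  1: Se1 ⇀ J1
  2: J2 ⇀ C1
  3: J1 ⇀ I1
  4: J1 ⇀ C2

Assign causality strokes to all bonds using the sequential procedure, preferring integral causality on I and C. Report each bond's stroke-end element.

b1 →J1  (Se1: effort source, stroke at far end)
b2 →J2  (C1 integral (e out))
b0 →J1  (common-e at J2 fixed by 2)
b3 →I1  (I1 integral (f out))
b4 →J1  (J1: bond 3 brought flow, rest push out)

bond 0 →J1
bond 1 →J1
bond 2 →J2
bond 3 →I1
bond 4 →J1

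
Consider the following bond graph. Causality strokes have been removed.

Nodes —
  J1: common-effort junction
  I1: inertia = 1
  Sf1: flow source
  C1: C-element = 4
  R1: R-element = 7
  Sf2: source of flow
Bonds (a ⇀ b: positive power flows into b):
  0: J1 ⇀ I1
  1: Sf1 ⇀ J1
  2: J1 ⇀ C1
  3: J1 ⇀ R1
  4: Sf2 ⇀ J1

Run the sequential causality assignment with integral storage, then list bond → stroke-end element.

b1 |Sf1  (source Sf1 imposes f)
b4 |Sf2  (Sf2 fixes flow; stroke at Sf2)
b0 |I1  (I1: I, integral causality)
b2 |J1  (prefer integral on C1)
b3 |R1  (J1: bond 2 brought effort, rest push out)

b0 |I1
b1 |Sf1
b2 |J1
b3 |R1
b4 |Sf2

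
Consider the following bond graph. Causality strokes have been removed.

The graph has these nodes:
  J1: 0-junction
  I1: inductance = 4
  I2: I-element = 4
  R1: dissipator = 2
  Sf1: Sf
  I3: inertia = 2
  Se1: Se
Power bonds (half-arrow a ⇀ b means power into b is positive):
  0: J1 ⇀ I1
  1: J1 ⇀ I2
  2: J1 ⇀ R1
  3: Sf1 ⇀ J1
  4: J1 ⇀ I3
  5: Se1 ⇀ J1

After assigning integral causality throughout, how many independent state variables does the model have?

3  (I1, I2, I3 all integral)

#3 →Sf1  (Sf1: flow source, stroke at near end)
#5 →J1  (source Se1 imposes e)
#0 →I1  (J1: bond 5 brought effort, rest push out)
#1 →I2  (common-e at J1 fixed by 5)
#2 →R1  (J1 effort already set via bond 5)
#4 →I3  (J1: bond 5 brought effort, rest push out)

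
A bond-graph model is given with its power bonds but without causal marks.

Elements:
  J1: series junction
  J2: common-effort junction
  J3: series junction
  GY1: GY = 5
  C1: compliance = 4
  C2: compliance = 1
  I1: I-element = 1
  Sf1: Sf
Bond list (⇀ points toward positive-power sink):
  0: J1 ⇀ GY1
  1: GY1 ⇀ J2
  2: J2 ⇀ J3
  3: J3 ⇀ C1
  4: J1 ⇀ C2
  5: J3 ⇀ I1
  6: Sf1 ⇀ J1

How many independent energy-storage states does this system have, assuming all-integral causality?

β6 stroke at Sf1  (Sf1 (Sf) sets flow on bond)
β0 stroke at J1  (J1 flow already set via bond 6)
β4 stroke at J1  (J1: bond 6 brought flow, rest push out)
β1 stroke at J2  (GY1: gyrator matches bond 0)
β2 stroke at J3  (J2 effort already set via bond 1)
β3 stroke at J3  (C1 integral (e out))
β5 stroke at I1  (J3: last free bond brings flow in)

3  (C1, C2, I1 all integral)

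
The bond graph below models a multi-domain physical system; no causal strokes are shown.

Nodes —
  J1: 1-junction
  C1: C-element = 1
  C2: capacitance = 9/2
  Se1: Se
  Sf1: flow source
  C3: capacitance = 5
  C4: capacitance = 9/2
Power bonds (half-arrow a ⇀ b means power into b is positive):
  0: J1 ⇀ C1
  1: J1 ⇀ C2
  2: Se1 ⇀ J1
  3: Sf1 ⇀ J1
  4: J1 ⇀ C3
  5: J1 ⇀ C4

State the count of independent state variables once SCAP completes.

#2 |J1  (Se1 fixes effort; stroke away)
#3 |Sf1  (Sf1: flow source, stroke at near end)
#0 |J1  (common-f at J1 fixed by 3)
#1 |J1  (J1 flow already set via bond 3)
#4 |J1  (common-f at J1 fixed by 3)
#5 |J1  (J1: bond 3 brought flow, rest push out)

4  (C1, C2, C3, C4 all integral)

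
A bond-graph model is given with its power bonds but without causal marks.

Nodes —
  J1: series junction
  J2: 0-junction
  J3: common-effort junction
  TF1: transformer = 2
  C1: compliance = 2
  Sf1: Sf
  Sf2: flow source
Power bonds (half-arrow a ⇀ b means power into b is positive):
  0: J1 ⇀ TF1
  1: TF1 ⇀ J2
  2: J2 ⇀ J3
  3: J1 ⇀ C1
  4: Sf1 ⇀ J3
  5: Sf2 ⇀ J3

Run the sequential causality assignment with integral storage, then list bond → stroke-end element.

b4 stroke at Sf1  (Sf1: flow source, stroke at near end)
b5 stroke at Sf2  (Sf2 fixes flow; stroke at Sf2)
b2 stroke at J3  (closing 0-jn rule on J3)
b1 stroke at J2  (only one effort-in slot at J2)
b0 stroke at TF1  (TF1 one-in-one-out from 1)
b3 stroke at J1  (J1 flow already set via bond 0)

b0 |TF1
b1 |J2
b2 |J3
b3 |J1
b4 |Sf1
b5 |Sf2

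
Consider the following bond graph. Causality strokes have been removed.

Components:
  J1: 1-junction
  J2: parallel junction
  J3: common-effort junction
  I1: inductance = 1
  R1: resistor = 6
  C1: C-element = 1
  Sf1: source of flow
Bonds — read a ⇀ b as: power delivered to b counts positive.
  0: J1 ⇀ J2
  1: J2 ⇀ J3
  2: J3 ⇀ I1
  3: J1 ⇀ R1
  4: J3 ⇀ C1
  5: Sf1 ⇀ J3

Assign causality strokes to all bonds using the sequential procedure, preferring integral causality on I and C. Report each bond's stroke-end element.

β0 →J1
β1 →J2
β2 →I1
β3 →R1
β4 →J3
β5 →Sf1

b5 |Sf1  (Sf1 fixes flow; stroke at Sf1)
b2 |I1  (prefer integral on I1)
b4 |J3  (C1 integral (e out))
b1 |J2  (J3: bond 4 brought effort, rest push out)
b0 |J1  (common-e at J2 fixed by 1)
b3 |R1  (J1 needs exactly one f-in)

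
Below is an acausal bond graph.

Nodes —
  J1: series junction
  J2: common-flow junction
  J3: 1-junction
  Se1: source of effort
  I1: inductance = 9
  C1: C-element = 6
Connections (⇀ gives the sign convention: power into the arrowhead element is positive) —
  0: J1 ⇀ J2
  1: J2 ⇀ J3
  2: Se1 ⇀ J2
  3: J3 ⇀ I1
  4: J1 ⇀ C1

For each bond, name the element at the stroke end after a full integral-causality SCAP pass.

β0 stroke at J2
β1 stroke at J3
β2 stroke at J2
β3 stroke at I1
β4 stroke at J1

bond 2 stroke→J2  (Se1 (Se) sets effort on bond)
bond 3 stroke→I1  (I1 outputs flow p/I1)
bond 1 stroke→J3  (J3: bond 3 brought flow, rest push out)
bond 0 stroke→J2  (J2: bond 1 brought flow, rest push out)
bond 4 stroke→J1  (J1: bond 0 brought flow, rest push out)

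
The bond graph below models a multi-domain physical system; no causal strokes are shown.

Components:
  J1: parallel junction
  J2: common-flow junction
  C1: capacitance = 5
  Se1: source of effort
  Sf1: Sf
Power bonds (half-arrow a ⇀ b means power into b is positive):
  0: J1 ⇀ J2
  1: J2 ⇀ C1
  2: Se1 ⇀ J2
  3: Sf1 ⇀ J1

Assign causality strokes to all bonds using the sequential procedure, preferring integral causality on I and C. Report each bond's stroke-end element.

bond 0 |J1
bond 1 |J2
bond 2 |J2
bond 3 |Sf1

bond 2 stroke at J2  (Se1 (Se) sets effort on bond)
bond 3 stroke at Sf1  (Sf1: flow source, stroke at near end)
bond 0 stroke at J1  (J1 needs exactly one e-in)
bond 1 stroke at J2  (J2 flow already set via bond 0)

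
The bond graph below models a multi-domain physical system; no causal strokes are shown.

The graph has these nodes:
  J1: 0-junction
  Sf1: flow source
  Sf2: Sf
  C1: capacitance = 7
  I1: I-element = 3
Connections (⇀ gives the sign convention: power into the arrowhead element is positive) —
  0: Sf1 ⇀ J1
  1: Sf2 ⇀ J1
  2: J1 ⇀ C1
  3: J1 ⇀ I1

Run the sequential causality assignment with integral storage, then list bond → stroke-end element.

bond 0 →Sf1  (source Sf1 imposes f)
bond 1 →Sf2  (Sf2 (Sf) sets flow on bond)
bond 2 →J1  (prefer integral on C1)
bond 3 →I1  (J1: bond 2 brought effort, rest push out)

b0 →Sf1
b1 →Sf2
b2 →J1
b3 →I1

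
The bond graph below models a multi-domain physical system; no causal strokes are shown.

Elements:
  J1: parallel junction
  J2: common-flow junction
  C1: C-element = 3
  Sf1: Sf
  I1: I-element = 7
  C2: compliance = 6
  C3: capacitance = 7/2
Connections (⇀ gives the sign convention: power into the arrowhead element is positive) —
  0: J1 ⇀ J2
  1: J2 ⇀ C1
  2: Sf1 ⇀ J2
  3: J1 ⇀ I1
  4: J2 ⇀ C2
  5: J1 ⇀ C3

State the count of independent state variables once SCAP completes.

b2 |Sf1  (source Sf1 imposes f)
b0 |J2  (J2 flow already set via bond 2)
b1 |J2  (J2 flow already set via bond 2)
b4 |J2  (J2: bond 2 brought flow, rest push out)
b3 |I1  (I1 integral (f out))
b5 |J1  (only one effort-in slot at J1)

4  (C1, C2, C3, I1 all integral)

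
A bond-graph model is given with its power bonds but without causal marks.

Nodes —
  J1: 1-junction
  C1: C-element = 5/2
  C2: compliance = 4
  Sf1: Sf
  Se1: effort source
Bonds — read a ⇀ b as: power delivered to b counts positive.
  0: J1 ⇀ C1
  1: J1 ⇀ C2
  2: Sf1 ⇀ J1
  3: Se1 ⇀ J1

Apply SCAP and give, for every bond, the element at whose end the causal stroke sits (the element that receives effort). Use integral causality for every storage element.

β2 stroke→Sf1  (Sf1 fixes flow; stroke at Sf1)
β3 stroke→J1  (source Se1 imposes e)
β0 stroke→J1  (1-jn J1 has f-setter on 2)
β1 stroke→J1  (1-jn J1 has f-setter on 2)

b0 stroke at J1
b1 stroke at J1
b2 stroke at Sf1
b3 stroke at J1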